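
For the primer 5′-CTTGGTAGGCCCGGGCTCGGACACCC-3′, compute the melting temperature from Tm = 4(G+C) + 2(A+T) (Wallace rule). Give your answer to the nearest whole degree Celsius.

90°C

Base counts: A=3, T=4, G=9, C=10 (length 26).
Tm = 2·(3+4) + 4·(9+10) = 2·7 + 4·19 = 14 + 76 = 90°C.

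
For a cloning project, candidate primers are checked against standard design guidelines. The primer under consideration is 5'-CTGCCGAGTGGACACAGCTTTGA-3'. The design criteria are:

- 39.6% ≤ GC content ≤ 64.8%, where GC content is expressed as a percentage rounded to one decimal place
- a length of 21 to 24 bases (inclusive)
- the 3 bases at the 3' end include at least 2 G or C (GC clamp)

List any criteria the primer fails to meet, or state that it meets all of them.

Fails: GC clamp.

Base counts: A=5, T=5, G=7, C=6 (length 23).
GC content: GC 13/23 = 56.5% ✓
length: length 23 ✓
GC clamp: 3' end TGA has 1 G/C, need ≥2 ✗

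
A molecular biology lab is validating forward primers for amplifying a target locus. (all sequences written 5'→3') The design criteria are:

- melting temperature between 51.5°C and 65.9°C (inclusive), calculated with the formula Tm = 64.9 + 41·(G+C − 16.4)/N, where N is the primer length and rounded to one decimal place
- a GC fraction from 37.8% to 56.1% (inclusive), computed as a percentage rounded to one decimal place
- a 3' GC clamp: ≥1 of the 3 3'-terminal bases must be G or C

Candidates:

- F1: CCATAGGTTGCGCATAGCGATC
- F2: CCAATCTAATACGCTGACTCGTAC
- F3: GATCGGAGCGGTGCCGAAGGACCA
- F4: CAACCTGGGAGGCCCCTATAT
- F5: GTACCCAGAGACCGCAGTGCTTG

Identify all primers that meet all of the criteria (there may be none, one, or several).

F1 (22 nt, A=5 T=5 G=6 C=6): Tm = 64.9 + 41·(12 − 16.4)/22 = 56.7°C ✓; GC 12/22 = 54.5% ✓; 3' end ATC has 1 G/C ✓ — passes.
F2 (24 nt, A=7 T=6 G=3 C=8): Tm = 64.9 + 41·(11 − 16.4)/24 = 55.7°C ✓; GC 11/24 = 45.8% ✓; 3' end TAC has 1 G/C ✓ — passes.
F3 (24 nt, A=6 T=2 G=10 C=6): Tm = 64.9 + 41·(16 − 16.4)/24 = 64.2°C ✓; GC 16/24 = 66.7%, outside 37.8–56.1% ✗; 3' end CCA has 2 G/C ✓ — fails.
F4 (21 nt, A=5 T=4 G=5 C=7): Tm = 64.9 + 41·(12 − 16.4)/21 = 56.3°C ✓; GC 12/21 = 57.1%, outside 37.8–56.1% ✗; 3' end TAT has 0 G/C, need ≥1 ✗ — fails.
F5 (23 nt, A=5 T=4 G=7 C=7): Tm = 64.9 + 41·(14 − 16.4)/23 = 60.6°C ✓; GC 14/23 = 60.9%, outside 37.8–56.1% ✗; 3' end TTG has 1 G/C ✓ — fails.

F1 and F2.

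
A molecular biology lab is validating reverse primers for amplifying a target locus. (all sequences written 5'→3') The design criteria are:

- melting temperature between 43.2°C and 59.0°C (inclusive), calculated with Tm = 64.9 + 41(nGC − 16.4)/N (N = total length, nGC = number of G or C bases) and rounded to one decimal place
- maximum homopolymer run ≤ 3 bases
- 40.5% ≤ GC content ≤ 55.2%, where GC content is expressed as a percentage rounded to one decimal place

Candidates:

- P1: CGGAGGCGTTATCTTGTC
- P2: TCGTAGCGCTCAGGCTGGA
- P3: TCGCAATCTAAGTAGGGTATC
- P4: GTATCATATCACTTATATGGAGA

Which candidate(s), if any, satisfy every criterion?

P3 only.

P1 (18 nt, A=2 T=6 G=6 C=4): Tm = 64.9 + 41·(10 − 16.4)/18 = 50.3°C ✓; longest run = 2 ✓; GC 10/18 = 55.6%, outside 40.5–55.2% ✗ — fails.
P2 (19 nt, A=3 T=4 G=7 C=5): Tm = 64.9 + 41·(12 − 16.4)/19 = 55.4°C ✓; longest run = 2 ✓; GC 12/19 = 63.2%, outside 40.5–55.2% ✗ — fails.
P3 (21 nt, A=6 T=6 G=5 C=4): Tm = 64.9 + 41·(9 − 16.4)/21 = 50.5°C ✓; longest run = 3 ✓; GC 9/21 = 42.9% ✓ — passes.
P4 (23 nt, A=8 T=8 G=4 C=3): Tm = 64.9 + 41·(7 − 16.4)/23 = 48.1°C ✓; longest run = 2 ✓; GC 7/23 = 30.4%, outside 40.5–55.2% ✗ — fails.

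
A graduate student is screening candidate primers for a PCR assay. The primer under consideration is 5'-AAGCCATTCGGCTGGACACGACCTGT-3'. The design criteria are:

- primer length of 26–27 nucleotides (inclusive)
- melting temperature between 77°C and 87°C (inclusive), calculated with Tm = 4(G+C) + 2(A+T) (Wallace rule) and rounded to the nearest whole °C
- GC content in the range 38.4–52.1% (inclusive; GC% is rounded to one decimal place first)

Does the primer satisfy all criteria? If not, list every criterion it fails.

Base counts: A=6, T=5, G=7, C=8 (length 26).
length: length 26 ✓
Tm: Tm = 2·11 + 4·15 = 82°C ✓
GC content: GC 15/26 = 57.7%, outside 38.4–52.1% ✗

Fails: GC content.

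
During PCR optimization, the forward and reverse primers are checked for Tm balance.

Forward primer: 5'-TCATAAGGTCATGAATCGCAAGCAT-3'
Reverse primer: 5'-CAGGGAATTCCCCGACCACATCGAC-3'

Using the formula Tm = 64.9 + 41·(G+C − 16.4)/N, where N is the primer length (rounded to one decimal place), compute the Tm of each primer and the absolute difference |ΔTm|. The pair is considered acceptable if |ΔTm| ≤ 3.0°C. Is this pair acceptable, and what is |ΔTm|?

Forward: G+C = 10, N = 25 → Tm = 64.9 + 41·(10 − 16.4)/25 = 54.4°C.
Reverse: G+C = 15, N = 25 → Tm = 64.9 + 41·(15 − 16.4)/25 = 62.6°C.
|ΔTm| = |54.4 − 62.6| = 8.2°C, > 3.0°C.

|ΔTm| = 8.2°C; the pair is not acceptable.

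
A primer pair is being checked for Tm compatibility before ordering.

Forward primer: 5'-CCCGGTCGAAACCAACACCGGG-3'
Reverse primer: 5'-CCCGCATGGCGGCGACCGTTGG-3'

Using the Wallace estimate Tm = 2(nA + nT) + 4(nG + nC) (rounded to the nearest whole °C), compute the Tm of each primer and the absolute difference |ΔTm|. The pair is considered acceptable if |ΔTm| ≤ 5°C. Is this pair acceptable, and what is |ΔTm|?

Forward: A=6 T=1 G=6 C=9 → Tm = 2·7 + 4·15 = 74°C.
Reverse: A=2 T=3 G=9 C=8 → Tm = 2·5 + 4·17 = 78°C.
|ΔTm| = |74 − 78| = 4°C, ≤ 5°C.

|ΔTm| = 4°C; the pair is acceptable.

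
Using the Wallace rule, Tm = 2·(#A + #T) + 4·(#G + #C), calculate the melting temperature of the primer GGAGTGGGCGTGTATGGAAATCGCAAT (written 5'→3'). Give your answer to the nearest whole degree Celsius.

82°C

Base counts: A=7, T=6, G=11, C=3 (length 27).
Tm = 2·(7+6) + 4·(11+3) = 2·13 + 4·14 = 26 + 56 = 82°C.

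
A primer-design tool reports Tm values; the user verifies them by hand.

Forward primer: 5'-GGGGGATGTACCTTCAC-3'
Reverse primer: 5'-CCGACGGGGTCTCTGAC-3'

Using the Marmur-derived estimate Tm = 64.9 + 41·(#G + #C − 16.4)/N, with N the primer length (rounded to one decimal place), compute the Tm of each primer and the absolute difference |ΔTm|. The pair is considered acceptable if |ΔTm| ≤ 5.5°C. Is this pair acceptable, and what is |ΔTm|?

Forward: G+C = 10, N = 17 → Tm = 64.9 + 41·(10 − 16.4)/17 = 49.5°C.
Reverse: G+C = 12, N = 17 → Tm = 64.9 + 41·(12 − 16.4)/17 = 54.3°C.
|ΔTm| = |49.5 − 54.3| = 4.8°C, ≤ 5.5°C.

|ΔTm| = 4.8°C; the pair is acceptable.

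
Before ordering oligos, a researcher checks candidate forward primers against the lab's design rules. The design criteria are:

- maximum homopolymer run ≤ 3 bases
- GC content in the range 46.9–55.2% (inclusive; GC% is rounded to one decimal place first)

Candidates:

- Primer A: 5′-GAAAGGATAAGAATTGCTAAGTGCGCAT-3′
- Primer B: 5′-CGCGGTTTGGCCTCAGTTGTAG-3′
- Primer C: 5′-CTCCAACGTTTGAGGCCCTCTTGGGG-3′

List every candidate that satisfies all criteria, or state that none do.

None of the candidates satisfy all criteria.

Primer A (28 nt, A=11 T=6 G=8 C=3): longest run = 3 ✓; GC 11/28 = 39.3%, outside 46.9–55.2% ✗ — fails.
Primer B (22 nt, A=2 T=7 G=8 C=5): longest run = 3 ✓; GC 13/22 = 59.1%, outside 46.9–55.2% ✗ — fails.
Primer C (26 nt, A=3 T=7 G=8 C=8): longest run = 4, exceeds 3 ✗; GC 16/26 = 61.5%, outside 46.9–55.2% ✗ — fails.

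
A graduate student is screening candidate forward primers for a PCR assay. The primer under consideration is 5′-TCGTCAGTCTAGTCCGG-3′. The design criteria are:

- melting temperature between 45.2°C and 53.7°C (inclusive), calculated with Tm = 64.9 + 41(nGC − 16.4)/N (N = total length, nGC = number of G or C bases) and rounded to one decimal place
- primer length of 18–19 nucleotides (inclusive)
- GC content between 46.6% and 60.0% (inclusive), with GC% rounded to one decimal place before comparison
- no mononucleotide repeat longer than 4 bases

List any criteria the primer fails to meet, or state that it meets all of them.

Base counts: A=2, T=5, G=5, C=5 (length 17).
Tm: Tm = 64.9 + 41·(10 − 16.4)/17 = 49.5°C ✓
length: length 17, outside 18–19 ✗
GC content: GC 10/17 = 58.8% ✓
homopolymer run: longest run = 2 ✓

Fails: length.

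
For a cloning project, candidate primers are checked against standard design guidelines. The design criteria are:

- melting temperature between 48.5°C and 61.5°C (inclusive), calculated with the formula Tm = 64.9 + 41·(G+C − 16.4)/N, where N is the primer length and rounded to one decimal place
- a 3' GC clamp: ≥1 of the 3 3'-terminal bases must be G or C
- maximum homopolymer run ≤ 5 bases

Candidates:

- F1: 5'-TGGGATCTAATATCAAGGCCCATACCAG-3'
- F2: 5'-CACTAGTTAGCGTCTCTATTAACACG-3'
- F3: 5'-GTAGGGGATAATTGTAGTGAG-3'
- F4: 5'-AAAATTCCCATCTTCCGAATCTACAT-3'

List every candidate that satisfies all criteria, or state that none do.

F1 (28 nt, A=9 T=6 G=6 C=7): Tm = 64.9 + 41·(13 − 16.4)/28 = 59.9°C ✓; 3' end CAG has 2 G/C ✓; longest run = 3 ✓ — passes.
F2 (26 nt, A=7 T=8 G=4 C=7): Tm = 64.9 + 41·(11 − 16.4)/26 = 56.4°C ✓; 3' end ACG has 2 G/C ✓; longest run = 2 ✓ — passes.
F3 (21 nt, A=6 T=6 G=9 C=0): Tm = 64.9 + 41·(9 − 16.4)/21 = 50.5°C ✓; 3' end GAG has 2 G/C ✓; longest run = 4 ✓ — passes.
F4 (26 nt, A=9 T=8 G=1 C=8): Tm = 64.9 + 41·(9 − 16.4)/26 = 53.2°C ✓; 3' end CAT has 1 G/C ✓; longest run = 4 ✓ — passes.

F1, F2, F3 and F4.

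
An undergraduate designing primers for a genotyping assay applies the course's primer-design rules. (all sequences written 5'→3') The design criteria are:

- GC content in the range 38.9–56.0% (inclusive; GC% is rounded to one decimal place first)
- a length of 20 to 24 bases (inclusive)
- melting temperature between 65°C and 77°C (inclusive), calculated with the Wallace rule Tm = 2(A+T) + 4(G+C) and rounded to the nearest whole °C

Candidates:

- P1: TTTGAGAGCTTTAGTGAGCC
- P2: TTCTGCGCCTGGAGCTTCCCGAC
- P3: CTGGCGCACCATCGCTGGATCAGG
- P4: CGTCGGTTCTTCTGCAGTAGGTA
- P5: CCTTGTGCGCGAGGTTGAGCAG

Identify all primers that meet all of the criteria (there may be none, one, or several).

P4 only.

P1 (20 nt, A=4 T=7 G=6 C=3): GC 9/20 = 45.0% ✓; length 20 ✓; Tm = 2·11 + 4·9 = 58°C, outside 65–77°C ✗ — fails.
P2 (23 nt, A=2 T=6 G=6 C=9): GC 15/23 = 65.2%, outside 38.9–56.0% ✗; length 23 ✓; Tm = 2·8 + 4·15 = 76°C ✓ — fails.
P3 (24 nt, A=4 T=4 G=8 C=8): GC 16/24 = 66.7%, outside 38.9–56.0% ✗; length 24 ✓; Tm = 2·8 + 4·16 = 80°C, outside 65–77°C ✗ — fails.
P4 (23 nt, A=3 T=8 G=7 C=5): GC 12/23 = 52.2% ✓; length 23 ✓; Tm = 2·11 + 4·12 = 70°C ✓ — passes.
P5 (22 nt, A=3 T=5 G=9 C=5): GC 14/22 = 63.6%, outside 38.9–56.0% ✗; length 22 ✓; Tm = 2·8 + 4·14 = 72°C ✓ — fails.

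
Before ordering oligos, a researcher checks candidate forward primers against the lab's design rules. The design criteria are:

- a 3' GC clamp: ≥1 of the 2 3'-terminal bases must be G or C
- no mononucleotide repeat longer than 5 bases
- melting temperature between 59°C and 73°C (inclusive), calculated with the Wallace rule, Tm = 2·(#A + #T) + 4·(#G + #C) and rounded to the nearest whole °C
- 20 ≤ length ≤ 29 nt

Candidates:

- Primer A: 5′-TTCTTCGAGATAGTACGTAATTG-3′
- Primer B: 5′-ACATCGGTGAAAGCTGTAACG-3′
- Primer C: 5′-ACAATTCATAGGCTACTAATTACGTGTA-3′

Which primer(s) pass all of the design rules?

Primer A (23 nt, A=6 T=9 G=5 C=3): 3' end TG has 1 G/C ✓; longest run = 2 ✓; Tm = 2·15 + 4·8 = 62°C ✓; length 23 ✓ — passes.
Primer B (21 nt, A=7 T=4 G=6 C=4): 3' end CG has 2 G/C ✓; longest run = 3 ✓; Tm = 2·11 + 4·10 = 62°C ✓; length 21 ✓ — passes.
Primer C (28 nt, A=10 T=9 G=4 C=5): 3' end TA has 0 G/C, need ≥1 ✗; longest run = 2 ✓; Tm = 2·19 + 4·9 = 74°C, outside 59–73°C ✗; length 28 ✓ — fails.

Primer A and Primer B.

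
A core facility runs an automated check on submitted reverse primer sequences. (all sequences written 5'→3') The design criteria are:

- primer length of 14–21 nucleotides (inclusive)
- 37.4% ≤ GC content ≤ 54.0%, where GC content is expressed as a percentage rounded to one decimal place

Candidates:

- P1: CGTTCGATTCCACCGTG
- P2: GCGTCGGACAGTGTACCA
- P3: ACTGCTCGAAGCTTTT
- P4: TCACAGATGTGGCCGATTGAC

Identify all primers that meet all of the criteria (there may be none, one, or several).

P3 and P4.

P1 (17 nt, A=2 T=5 G=4 C=6): length 17 ✓; GC 10/17 = 58.8%, outside 37.4–54.0% ✗ — fails.
P2 (18 nt, A=4 T=3 G=6 C=5): length 18 ✓; GC 11/18 = 61.1%, outside 37.4–54.0% ✗ — fails.
P3 (16 nt, A=3 T=6 G=3 C=4): length 16 ✓; GC 7/16 = 43.8% ✓ — passes.
P4 (21 nt, A=5 T=5 G=6 C=5): length 21 ✓; GC 11/21 = 52.4% ✓ — passes.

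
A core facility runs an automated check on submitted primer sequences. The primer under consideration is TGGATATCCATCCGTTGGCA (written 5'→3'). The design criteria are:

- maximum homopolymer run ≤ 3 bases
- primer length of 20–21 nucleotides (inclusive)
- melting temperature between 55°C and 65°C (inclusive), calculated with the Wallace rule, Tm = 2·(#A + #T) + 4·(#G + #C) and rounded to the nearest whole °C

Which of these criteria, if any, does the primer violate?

Base counts: A=4, T=6, G=5, C=5 (length 20).
homopolymer run: longest run = 2 ✓
length: length 20 ✓
Tm: Tm = 2·10 + 4·10 = 60°C ✓

Meets all criteria.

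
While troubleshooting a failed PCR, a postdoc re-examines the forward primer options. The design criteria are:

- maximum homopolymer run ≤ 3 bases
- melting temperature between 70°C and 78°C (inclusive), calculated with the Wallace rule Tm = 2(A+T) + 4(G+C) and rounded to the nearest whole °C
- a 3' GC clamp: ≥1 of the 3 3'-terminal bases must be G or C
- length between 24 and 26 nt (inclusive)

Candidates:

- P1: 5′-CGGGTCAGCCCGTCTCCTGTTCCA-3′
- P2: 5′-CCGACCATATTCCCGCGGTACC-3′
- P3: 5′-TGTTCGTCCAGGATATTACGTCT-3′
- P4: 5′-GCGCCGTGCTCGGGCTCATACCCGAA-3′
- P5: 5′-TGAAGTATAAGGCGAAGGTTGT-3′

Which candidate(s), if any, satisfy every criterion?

None of the candidates satisfy all criteria.

P1 (24 nt, A=2 T=6 G=6 C=10): longest run = 3 ✓; Tm = 2·8 + 4·16 = 80°C, outside 70–78°C ✗; 3' end CCA has 2 G/C ✓; length 24 ✓ — fails.
P2 (22 nt, A=4 T=4 G=4 C=10): longest run = 3 ✓; Tm = 2·8 + 4·14 = 72°C ✓; 3' end ACC has 2 G/C ✓; length 22, outside 24–26 ✗ — fails.
P3 (23 nt, A=4 T=9 G=5 C=5): longest run = 2 ✓; Tm = 2·13 + 4·10 = 66°C, outside 70–78°C ✗; 3' end TCT has 1 G/C ✓; length 23, outside 24–26 ✗ — fails.
P4 (26 nt, A=4 T=4 G=8 C=10): longest run = 3 ✓; Tm = 2·8 + 4·18 = 88°C, outside 70–78°C ✗; 3' end GAA has 1 G/C ✓; length 26 ✓ — fails.
P5 (22 nt, A=7 T=6 G=8 C=1): longest run = 2 ✓; Tm = 2·13 + 4·9 = 62°C, outside 70–78°C ✗; 3' end TGT has 1 G/C ✓; length 22, outside 24–26 ✗ — fails.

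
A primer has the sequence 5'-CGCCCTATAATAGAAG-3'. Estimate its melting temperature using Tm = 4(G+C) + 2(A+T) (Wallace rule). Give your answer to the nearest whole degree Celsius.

46°C

Base counts: A=6, T=3, G=3, C=4 (length 16).
Tm = 2·(6+3) + 4·(3+4) = 2·9 + 4·7 = 18 + 28 = 46°C.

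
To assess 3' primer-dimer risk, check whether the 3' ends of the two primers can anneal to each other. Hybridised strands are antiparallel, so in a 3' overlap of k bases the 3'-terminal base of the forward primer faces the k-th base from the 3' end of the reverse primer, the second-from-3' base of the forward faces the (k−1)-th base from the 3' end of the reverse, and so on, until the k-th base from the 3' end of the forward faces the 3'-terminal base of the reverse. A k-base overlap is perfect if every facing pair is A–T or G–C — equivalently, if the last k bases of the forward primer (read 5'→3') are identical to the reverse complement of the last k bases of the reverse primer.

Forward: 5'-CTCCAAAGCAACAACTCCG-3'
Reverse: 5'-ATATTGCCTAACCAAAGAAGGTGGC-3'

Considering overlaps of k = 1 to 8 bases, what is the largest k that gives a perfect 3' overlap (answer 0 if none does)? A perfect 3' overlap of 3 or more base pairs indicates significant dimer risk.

Longest perfect overlap: 1 complementary base pair; below the dimer-risk threshold (threshold 3).

Last 8 bases (5'→3') — forward …CAACTCCG, reverse …AAGGTGGC.
Reverse complement of the reverse primer's last 8 bases: GCCACCTT; its first k bases are the reverse complement of the reverse primer's last k bases, so a perfect k-base overlap needs the forward primer's last k bases to equal them.
Comparing (forward last k vs required): k=1: G vs G ✓; k=2: CG vs GC ✗; k=3: CCG vs GCC ✗; k=4: TCCG vs GCCA ✗; k=5: CTCCG vs GCCAC ✗; k=6: ACTCCG vs GCCACC ✗; k=7: AACTCCG vs GCCACCT ✗; k=8: CAACTCCG vs GCCACCTT ✗.
Only k = 1 is perfect, so the longest perfect 3' overlap is 1.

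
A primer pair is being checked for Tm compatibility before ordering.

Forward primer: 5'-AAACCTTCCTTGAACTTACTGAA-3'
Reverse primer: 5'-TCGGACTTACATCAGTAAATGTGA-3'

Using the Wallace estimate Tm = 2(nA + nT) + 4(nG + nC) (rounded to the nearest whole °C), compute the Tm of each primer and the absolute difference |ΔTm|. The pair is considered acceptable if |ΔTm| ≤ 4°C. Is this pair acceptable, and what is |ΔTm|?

Forward: A=8 T=7 G=2 C=6 → Tm = 2·15 + 4·8 = 62°C.
Reverse: A=8 T=7 G=5 C=4 → Tm = 2·15 + 4·9 = 66°C.
|ΔTm| = |62 − 66| = 4°C, ≤ 4°C.

|ΔTm| = 4°C; the pair is acceptable.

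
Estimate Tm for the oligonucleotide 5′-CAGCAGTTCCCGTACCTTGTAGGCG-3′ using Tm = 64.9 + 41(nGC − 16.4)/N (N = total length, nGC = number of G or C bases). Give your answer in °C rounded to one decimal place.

Base counts: A=4, T=6, G=7, C=8; G+C = 15, N = 25.
Tm = 64.9 + 41·(15 − 16.4)/25 = 64.9 + -57.40/25 = 62.6°C.

62.6°C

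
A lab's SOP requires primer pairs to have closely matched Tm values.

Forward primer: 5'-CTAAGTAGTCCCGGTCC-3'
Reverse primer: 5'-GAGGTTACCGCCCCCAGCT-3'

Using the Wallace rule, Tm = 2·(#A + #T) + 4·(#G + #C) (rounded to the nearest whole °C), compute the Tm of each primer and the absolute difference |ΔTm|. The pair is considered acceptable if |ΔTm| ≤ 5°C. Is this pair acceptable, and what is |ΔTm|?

|ΔTm| = 10°C; the pair is not acceptable.

Forward: A=3 T=4 G=4 C=6 → Tm = 2·7 + 4·10 = 54°C.
Reverse: A=3 T=3 G=5 C=8 → Tm = 2·6 + 4·13 = 64°C.
|ΔTm| = |54 − 64| = 10°C, > 5°C.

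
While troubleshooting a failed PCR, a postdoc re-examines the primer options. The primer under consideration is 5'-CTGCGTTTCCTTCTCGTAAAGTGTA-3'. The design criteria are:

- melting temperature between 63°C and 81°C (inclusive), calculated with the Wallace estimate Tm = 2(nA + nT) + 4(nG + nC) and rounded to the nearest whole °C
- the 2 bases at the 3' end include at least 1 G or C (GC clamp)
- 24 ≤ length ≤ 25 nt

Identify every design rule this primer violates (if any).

Fails: GC clamp.

Base counts: A=4, T=10, G=5, C=6 (length 25).
Tm: Tm = 2·14 + 4·11 = 72°C ✓
GC clamp: 3' end TA has 0 G/C, need ≥1 ✗
length: length 25 ✓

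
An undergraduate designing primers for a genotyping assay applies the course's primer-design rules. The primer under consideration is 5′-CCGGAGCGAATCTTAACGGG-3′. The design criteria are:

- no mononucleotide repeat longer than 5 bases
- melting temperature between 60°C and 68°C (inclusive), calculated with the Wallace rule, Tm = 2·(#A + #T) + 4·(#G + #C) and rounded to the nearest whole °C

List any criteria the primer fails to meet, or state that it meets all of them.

Base counts: A=5, T=3, G=7, C=5 (length 20).
homopolymer run: longest run = 3 ✓
Tm: Tm = 2·8 + 4·12 = 64°C ✓

Meets all criteria.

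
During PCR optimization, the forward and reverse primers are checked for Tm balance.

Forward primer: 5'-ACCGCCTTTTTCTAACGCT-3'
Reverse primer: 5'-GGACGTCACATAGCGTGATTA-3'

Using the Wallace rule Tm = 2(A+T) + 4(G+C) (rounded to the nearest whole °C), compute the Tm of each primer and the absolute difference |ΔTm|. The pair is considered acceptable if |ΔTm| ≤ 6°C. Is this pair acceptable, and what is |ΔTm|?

|ΔTm| = 6°C; the pair is acceptable.

Forward: A=3 T=7 G=2 C=7 → Tm = 2·10 + 4·9 = 56°C.
Reverse: A=6 T=5 G=6 C=4 → Tm = 2·11 + 4·10 = 62°C.
|ΔTm| = |56 − 62| = 6°C, ≤ 6°C.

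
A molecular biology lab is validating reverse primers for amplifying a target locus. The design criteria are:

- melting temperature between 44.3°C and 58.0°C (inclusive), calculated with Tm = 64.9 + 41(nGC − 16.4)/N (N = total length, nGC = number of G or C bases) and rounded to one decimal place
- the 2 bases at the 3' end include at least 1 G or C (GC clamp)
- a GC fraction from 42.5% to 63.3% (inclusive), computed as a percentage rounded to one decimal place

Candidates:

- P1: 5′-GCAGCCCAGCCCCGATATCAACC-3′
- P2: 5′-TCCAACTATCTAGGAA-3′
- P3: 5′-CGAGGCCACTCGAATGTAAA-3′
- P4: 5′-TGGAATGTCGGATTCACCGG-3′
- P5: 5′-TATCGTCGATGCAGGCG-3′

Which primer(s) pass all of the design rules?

P4 and P5.

P1 (23 nt, A=6 T=2 G=4 C=11): Tm = 64.9 + 41·(15 − 16.4)/23 = 62.4°C, outside 44.3–58.0°C ✗; 3' end CC has 2 G/C ✓; GC 15/23 = 65.2%, outside 42.5–63.3% ✗ — fails.
P2 (16 nt, A=6 T=4 G=2 C=4): Tm = 64.9 + 41·(6 − 16.4)/16 = 38.3°C, outside 44.3–58.0°C ✗; 3' end AA has 0 G/C, need ≥1 ✗; GC 6/16 = 37.5%, outside 42.5–63.3% ✗ — fails.
P3 (20 nt, A=7 T=3 G=5 C=5): Tm = 64.9 + 41·(10 − 16.4)/20 = 51.8°C ✓; 3' end AA has 0 G/C, need ≥1 ✗; GC 10/20 = 50.0% ✓ — fails.
P4 (20 nt, A=4 T=5 G=7 C=4): Tm = 64.9 + 41·(11 − 16.4)/20 = 53.8°C ✓; 3' end GG has 2 G/C ✓; GC 11/20 = 55.0% ✓ — passes.
P5 (17 nt, A=3 T=4 G=6 C=4): Tm = 64.9 + 41·(10 − 16.4)/17 = 49.5°C ✓; 3' end CG has 2 G/C ✓; GC 10/17 = 58.8% ✓ — passes.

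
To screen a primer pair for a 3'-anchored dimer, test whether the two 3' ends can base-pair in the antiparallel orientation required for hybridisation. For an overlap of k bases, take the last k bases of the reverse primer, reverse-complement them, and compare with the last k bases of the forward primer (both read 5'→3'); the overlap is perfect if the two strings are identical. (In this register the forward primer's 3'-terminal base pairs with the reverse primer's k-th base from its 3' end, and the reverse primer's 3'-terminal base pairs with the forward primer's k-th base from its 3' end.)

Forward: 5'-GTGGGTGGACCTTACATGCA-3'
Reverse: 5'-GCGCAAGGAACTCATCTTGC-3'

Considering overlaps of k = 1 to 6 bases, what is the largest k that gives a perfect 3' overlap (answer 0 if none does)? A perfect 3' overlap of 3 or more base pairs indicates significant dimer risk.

Longest perfect overlap: 3 complementary base pairs; significant dimer risk (threshold 3).

Last 6 bases (5'→3') — forward …CATGCA, reverse …TCTTGC.
Reverse complement of the reverse primer's last 6 bases: GCAAGA; its first k bases are the reverse complement of the reverse primer's last k bases, so a perfect k-base overlap needs the forward primer's last k bases to equal them.
Comparing (forward last k vs required): k=1: A vs G ✗; k=2: CA vs GC ✗; k=3: GCA vs GCA ✓; k=4: TGCA vs GCAA ✗; k=5: ATGCA vs GCAAG ✗; k=6: CATGCA vs GCAAGA ✗.
Only k = 3 is perfect, so the longest perfect 3' overlap is 3.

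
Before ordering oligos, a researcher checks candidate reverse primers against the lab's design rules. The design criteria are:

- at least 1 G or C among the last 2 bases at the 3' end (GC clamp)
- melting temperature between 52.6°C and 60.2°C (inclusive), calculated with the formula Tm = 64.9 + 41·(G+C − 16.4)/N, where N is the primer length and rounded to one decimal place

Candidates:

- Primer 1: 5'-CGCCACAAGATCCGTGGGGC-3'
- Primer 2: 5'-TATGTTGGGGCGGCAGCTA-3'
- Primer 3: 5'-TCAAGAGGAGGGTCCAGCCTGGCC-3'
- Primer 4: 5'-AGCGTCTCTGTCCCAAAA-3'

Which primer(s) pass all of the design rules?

Primer 1 only.

Primer 1 (20 nt, A=4 T=2 G=7 C=7): 3' end GC has 2 G/C ✓; Tm = 64.9 + 41·(14 − 16.4)/20 = 60.0°C ✓ — passes.
Primer 2 (19 nt, A=3 T=5 G=8 C=3): 3' end TA has 0 G/C, need ≥1 ✗; Tm = 64.9 + 41·(11 − 16.4)/19 = 53.2°C ✓ — fails.
Primer 3 (24 nt, A=5 T=3 G=9 C=7): 3' end CC has 2 G/C ✓; Tm = 64.9 + 41·(16 − 16.4)/24 = 64.2°C, outside 52.6–60.2°C ✗ — fails.
Primer 4 (18 nt, A=5 T=4 G=3 C=6): 3' end AA has 0 G/C, need ≥1 ✗; Tm = 64.9 + 41·(9 − 16.4)/18 = 48.0°C, outside 52.6–60.2°C ✗ — fails.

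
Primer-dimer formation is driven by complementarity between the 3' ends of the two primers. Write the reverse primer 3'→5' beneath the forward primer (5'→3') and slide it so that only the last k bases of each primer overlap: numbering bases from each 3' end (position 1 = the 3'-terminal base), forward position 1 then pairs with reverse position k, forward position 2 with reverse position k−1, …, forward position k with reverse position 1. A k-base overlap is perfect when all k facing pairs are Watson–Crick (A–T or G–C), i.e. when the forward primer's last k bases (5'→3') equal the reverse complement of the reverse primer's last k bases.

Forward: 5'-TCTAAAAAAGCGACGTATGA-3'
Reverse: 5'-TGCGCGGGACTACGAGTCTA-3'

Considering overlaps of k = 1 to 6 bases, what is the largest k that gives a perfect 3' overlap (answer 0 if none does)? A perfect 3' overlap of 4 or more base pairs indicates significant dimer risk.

Last 6 bases (5'→3') — forward …GTATGA, reverse …AGTCTA.
Reverse complement of the reverse primer's last 6 bases: TAGACT; its first k bases are the reverse complement of the reverse primer's last k bases, so a perfect k-base overlap needs the forward primer's last k bases to equal them.
Comparing (forward last k vs required): k=1: A vs T ✗; k=2: GA vs TA ✗; k=3: TGA vs TAG ✗; k=4: ATGA vs TAGA ✗; k=5: TATGA vs TAGAC ✗; k=6: GTATGA vs TAGACT ✗.
No overlap length from 1 to 6 is perfect, so the longest perfect 3' overlap is 0.

Longest perfect overlap: 0 complementary base pairs; below the dimer-risk threshold (threshold 4).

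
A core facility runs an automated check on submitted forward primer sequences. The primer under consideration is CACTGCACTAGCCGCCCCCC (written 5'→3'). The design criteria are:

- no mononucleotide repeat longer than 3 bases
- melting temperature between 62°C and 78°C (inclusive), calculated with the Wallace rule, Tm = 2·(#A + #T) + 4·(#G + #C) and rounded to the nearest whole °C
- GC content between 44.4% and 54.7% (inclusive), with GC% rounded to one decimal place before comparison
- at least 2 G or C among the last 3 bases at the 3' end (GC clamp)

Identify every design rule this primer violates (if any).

Fails: homopolymer run, GC content.

Base counts: A=3, T=2, G=3, C=12 (length 20).
homopolymer run: longest run = 6, exceeds 3 ✗
Tm: Tm = 2·5 + 4·15 = 70°C ✓
GC content: GC 15/20 = 75.0%, outside 44.4–54.7% ✗
GC clamp: 3' end CCC has 3 G/C ✓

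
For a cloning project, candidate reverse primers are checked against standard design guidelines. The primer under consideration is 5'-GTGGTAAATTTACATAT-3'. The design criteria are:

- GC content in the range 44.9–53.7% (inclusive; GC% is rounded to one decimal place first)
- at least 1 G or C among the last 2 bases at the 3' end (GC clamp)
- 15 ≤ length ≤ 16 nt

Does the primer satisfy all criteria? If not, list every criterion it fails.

Base counts: A=6, T=7, G=3, C=1 (length 17).
GC content: GC 4/17 = 23.5%, outside 44.9–53.7% ✗
GC clamp: 3' end AT has 0 G/C, need ≥1 ✗
length: length 17, outside 15–16 ✗

Fails: GC content, GC clamp, length.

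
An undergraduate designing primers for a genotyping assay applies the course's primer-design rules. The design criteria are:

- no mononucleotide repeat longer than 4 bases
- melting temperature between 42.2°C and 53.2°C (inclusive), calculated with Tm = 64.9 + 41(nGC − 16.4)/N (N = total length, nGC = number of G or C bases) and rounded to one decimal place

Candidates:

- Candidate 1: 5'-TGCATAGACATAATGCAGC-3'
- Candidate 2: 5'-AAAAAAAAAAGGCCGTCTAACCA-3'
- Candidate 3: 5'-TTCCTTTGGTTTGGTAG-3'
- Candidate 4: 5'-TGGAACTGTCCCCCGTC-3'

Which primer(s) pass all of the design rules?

Candidate 1 (19 nt, A=7 T=4 G=4 C=4): longest run = 2 ✓; Tm = 64.9 + 41·(8 − 16.4)/19 = 46.8°C ✓ — passes.
Candidate 2 (23 nt, A=13 T=2 G=3 C=5): longest run = 10, exceeds 4 ✗; Tm = 64.9 + 41·(8 − 16.4)/23 = 49.9°C ✓ — fails.
Candidate 3 (17 nt, A=1 T=9 G=5 C=2): longest run = 3 ✓; Tm = 64.9 + 41·(7 − 16.4)/17 = 42.2°C ✓ — passes.
Candidate 4 (17 nt, A=2 T=4 G=4 C=7): longest run = 5, exceeds 4 ✗; Tm = 64.9 + 41·(11 − 16.4)/17 = 51.9°C ✓ — fails.

Candidate 1 and Candidate 3.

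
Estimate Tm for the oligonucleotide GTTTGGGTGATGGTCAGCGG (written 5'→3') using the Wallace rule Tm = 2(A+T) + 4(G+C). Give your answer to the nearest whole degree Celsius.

64°C

Base counts: A=2, T=6, G=10, C=2 (length 20).
Tm = 2·(2+6) + 4·(10+2) = 2·8 + 4·12 = 16 + 48 = 64°C.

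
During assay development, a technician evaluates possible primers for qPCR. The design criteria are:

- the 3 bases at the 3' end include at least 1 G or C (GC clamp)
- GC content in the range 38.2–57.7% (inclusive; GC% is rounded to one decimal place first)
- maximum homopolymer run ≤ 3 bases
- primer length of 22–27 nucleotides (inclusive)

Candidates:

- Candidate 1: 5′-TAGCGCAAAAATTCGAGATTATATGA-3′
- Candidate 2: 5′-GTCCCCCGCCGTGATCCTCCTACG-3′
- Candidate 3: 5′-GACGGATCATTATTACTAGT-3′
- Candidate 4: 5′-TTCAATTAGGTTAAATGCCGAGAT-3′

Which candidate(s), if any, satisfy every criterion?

Candidate 1 (26 nt, A=11 T=7 G=5 C=3): 3' end TGA has 1 G/C ✓; GC 8/26 = 30.8%, outside 38.2–57.7% ✗; longest run = 5, exceeds 3 ✗; length 26 ✓ — fails.
Candidate 2 (24 nt, A=2 T=5 G=5 C=12): 3' end ACG has 2 G/C ✓; GC 17/24 = 70.8%, outside 38.2–57.7% ✗; longest run = 5, exceeds 3 ✗; length 24 ✓ — fails.
Candidate 3 (20 nt, A=6 T=7 G=4 C=3): 3' end AGT has 1 G/C ✓; GC 7/20 = 35.0%, outside 38.2–57.7% ✗; longest run = 2 ✓; length 20, outside 22–27 ✗ — fails.
Candidate 4 (24 nt, A=8 T=8 G=5 C=3): 3' end GAT has 1 G/C ✓; GC 8/24 = 33.3%, outside 38.2–57.7% ✗; longest run = 3 ✓; length 24 ✓ — fails.

None of the candidates satisfy all criteria.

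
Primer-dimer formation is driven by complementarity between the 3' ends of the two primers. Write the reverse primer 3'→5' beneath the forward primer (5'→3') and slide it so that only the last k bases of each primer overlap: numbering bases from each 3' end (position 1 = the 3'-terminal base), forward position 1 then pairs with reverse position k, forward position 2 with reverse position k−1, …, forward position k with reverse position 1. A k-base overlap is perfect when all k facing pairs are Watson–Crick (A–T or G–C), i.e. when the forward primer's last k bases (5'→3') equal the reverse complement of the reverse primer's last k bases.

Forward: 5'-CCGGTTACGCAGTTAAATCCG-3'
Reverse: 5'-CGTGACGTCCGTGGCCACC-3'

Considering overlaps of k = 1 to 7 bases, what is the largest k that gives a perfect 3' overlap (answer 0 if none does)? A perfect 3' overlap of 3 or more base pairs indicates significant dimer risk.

Longest perfect overlap: 1 complementary base pair; below the dimer-risk threshold (threshold 3).

Last 7 bases (5'→3') — forward …AAATCCG, reverse …GGCCACC.
Reverse complement of the reverse primer's last 7 bases: GGTGGCC; its first k bases are the reverse complement of the reverse primer's last k bases, so a perfect k-base overlap needs the forward primer's last k bases to equal them.
Comparing (forward last k vs required): k=1: G vs G ✓; k=2: CG vs GG ✗; k=3: CCG vs GGT ✗; k=4: TCCG vs GGTG ✗; k=5: ATCCG vs GGTGG ✗; k=6: AATCCG vs GGTGGC ✗; k=7: AAATCCG vs GGTGGCC ✗.
Only k = 1 is perfect, so the longest perfect 3' overlap is 1.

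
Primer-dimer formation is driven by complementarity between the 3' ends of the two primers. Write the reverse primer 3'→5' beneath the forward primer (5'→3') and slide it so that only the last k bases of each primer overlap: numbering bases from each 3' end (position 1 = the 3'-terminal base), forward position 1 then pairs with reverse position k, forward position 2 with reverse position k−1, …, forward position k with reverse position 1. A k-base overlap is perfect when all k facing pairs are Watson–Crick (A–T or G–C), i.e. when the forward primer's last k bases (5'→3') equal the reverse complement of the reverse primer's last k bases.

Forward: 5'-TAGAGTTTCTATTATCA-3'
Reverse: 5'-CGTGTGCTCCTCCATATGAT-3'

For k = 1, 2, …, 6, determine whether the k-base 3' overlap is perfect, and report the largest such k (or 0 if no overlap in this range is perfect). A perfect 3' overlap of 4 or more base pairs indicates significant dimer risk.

Last 6 bases (5'→3') — forward …TTATCA, reverse …TATGAT.
Reverse complement of the reverse primer's last 6 bases: ATCATA; its first k bases are the reverse complement of the reverse primer's last k bases, so a perfect k-base overlap needs the forward primer's last k bases to equal them.
Comparing (forward last k vs required): k=1: A vs A ✓; k=2: CA vs AT ✗; k=3: TCA vs ATC ✗; k=4: ATCA vs ATCA ✓; k=5: TATCA vs ATCAT ✗; k=6: TTATCA vs ATCATA ✗.
Perfect overlaps at k = 1, 4; the largest is 4.

Longest perfect overlap: 4 complementary base pairs; significant dimer risk (threshold 4).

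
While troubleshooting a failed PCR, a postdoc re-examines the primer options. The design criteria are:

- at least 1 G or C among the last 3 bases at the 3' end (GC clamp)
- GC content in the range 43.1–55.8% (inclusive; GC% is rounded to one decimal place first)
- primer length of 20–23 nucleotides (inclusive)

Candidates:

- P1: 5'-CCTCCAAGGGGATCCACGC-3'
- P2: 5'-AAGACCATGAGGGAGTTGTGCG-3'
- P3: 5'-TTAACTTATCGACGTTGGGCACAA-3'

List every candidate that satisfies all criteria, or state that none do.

P1 (19 nt, A=4 T=2 G=5 C=8): 3' end CGC has 3 G/C ✓; GC 13/19 = 68.4%, outside 43.1–55.8% ✗; length 19, outside 20–23 ✗ — fails.
P2 (22 nt, A=6 T=4 G=9 C=3): 3' end GCG has 3 G/C ✓; GC 12/22 = 54.5% ✓; length 22 ✓ — passes.
P3 (24 nt, A=7 T=7 G=5 C=5): 3' end CAA has 1 G/C ✓; GC 10/24 = 41.7%, outside 43.1–55.8% ✗; length 24, outside 20–23 ✗ — fails.

P2 only.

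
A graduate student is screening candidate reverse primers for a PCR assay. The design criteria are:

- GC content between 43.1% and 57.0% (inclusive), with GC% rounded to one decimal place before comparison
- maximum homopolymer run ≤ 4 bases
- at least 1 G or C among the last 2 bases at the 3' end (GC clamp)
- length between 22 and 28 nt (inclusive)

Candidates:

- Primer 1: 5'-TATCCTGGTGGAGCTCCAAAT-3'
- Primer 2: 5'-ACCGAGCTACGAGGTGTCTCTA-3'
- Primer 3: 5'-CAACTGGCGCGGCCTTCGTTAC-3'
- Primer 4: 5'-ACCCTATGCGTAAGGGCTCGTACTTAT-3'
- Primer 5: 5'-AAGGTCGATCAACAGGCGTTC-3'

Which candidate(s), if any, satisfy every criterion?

Primer 1 (21 nt, A=5 T=6 G=5 C=5): GC 10/21 = 47.6% ✓; longest run = 3 ✓; 3' end AT has 0 G/C, need ≥1 ✗; length 21, outside 22–28 ✗ — fails.
Primer 2 (22 nt, A=5 T=5 G=6 C=6): GC 12/22 = 54.5% ✓; longest run = 2 ✓; 3' end TA has 0 G/C, need ≥1 ✗; length 22 ✓ — fails.
Primer 3 (22 nt, A=3 T=5 G=6 C=8): GC 14/22 = 63.6%, outside 43.1–57.0% ✗; longest run = 2 ✓; 3' end AC has 1 G/C ✓; length 22 ✓ — fails.
Primer 4 (27 nt, A=6 T=8 G=6 C=7): GC 13/27 = 48.1% ✓; longest run = 3 ✓; 3' end AT has 0 G/C, need ≥1 ✗; length 27 ✓ — fails.
Primer 5 (21 nt, A=6 T=4 G=6 C=5): GC 11/21 = 52.4% ✓; longest run = 2 ✓; 3' end TC has 1 G/C ✓; length 21, outside 22–28 ✗ — fails.

None of the candidates satisfy all criteria.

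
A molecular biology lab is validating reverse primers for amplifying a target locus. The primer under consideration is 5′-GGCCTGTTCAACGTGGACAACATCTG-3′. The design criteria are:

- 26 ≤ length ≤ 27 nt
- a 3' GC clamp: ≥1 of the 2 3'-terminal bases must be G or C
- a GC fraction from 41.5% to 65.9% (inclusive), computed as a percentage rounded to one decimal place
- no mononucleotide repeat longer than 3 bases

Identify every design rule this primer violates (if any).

Base counts: A=6, T=6, G=7, C=7 (length 26).
length: length 26 ✓
GC clamp: 3' end TG has 1 G/C ✓
GC content: GC 14/26 = 53.8% ✓
homopolymer run: longest run = 2 ✓

Meets all criteria.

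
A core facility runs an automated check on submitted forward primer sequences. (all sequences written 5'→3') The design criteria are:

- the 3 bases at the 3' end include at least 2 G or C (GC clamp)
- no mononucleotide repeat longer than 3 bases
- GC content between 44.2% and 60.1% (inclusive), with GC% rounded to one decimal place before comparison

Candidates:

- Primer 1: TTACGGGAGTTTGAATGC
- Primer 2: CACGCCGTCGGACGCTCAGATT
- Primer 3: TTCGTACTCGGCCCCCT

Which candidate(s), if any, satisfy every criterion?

Primer 1 (18 nt, A=4 T=6 G=6 C=2): 3' end TGC has 2 G/C ✓; longest run = 3 ✓; GC 8/18 = 44.4% ✓ — passes.
Primer 2 (22 nt, A=4 T=4 G=6 C=8): 3' end ATT has 0 G/C, need ≥2 ✗; longest run = 2 ✓; GC 14/22 = 63.6%, outside 44.2–60.1% ✗ — fails.
Primer 3 (17 nt, A=1 T=5 G=3 C=8): 3' end CCT has 2 G/C ✓; longest run = 5, exceeds 3 ✗; GC 11/17 = 64.7%, outside 44.2–60.1% ✗ — fails.

Primer 1 only.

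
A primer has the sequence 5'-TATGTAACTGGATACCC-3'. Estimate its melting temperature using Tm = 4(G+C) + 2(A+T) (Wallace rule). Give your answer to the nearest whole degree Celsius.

48°C

Base counts: A=5, T=5, G=3, C=4 (length 17).
Tm = 2·(5+5) + 4·(3+4) = 2·10 + 4·7 = 20 + 28 = 48°C.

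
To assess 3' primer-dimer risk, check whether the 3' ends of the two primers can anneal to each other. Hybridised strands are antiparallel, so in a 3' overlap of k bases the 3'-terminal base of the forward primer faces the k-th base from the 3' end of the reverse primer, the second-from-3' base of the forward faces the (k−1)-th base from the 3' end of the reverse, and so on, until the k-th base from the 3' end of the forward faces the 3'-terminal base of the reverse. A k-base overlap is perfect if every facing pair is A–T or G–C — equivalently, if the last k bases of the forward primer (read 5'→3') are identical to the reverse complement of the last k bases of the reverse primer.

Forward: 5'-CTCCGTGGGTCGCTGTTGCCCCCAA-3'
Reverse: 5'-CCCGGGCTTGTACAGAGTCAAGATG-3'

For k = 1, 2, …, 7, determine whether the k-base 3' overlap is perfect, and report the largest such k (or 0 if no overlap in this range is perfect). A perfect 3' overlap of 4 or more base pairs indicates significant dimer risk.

Last 7 bases (5'→3') — forward …CCCCCAA, reverse …CAAGATG.
Reverse complement of the reverse primer's last 7 bases: CATCTTG; its first k bases are the reverse complement of the reverse primer's last k bases, so a perfect k-base overlap needs the forward primer's last k bases to equal them.
Comparing (forward last k vs required): k=1: A vs C ✗; k=2: AA vs CA ✗; k=3: CAA vs CAT ✗; k=4: CCAA vs CATC ✗; k=5: CCCAA vs CATCT ✗; k=6: CCCCAA vs CATCTT ✗; k=7: CCCCCAA vs CATCTTG ✗.
No overlap length from 1 to 7 is perfect, so the longest perfect 3' overlap is 0.

Longest perfect overlap: 0 complementary base pairs; below the dimer-risk threshold (threshold 4).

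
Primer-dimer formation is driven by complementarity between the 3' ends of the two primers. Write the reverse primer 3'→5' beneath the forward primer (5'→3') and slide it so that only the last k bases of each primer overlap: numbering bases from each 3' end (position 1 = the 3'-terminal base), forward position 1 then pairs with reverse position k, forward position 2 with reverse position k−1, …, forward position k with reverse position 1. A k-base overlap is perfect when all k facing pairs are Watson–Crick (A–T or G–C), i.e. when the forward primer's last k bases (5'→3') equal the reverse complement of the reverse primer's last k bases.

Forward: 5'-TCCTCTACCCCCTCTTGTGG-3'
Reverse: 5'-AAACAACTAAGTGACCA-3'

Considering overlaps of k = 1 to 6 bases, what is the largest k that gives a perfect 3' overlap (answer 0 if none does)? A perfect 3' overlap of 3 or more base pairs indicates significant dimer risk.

Last 6 bases (5'→3') — forward …TTGTGG, reverse …TGACCA.
Reverse complement of the reverse primer's last 6 bases: TGGTCA; its first k bases are the reverse complement of the reverse primer's last k bases, so a perfect k-base overlap needs the forward primer's last k bases to equal them.
Comparing (forward last k vs required): k=1: G vs T ✗; k=2: GG vs TG ✗; k=3: TGG vs TGG ✓; k=4: GTGG vs TGGT ✗; k=5: TGTGG vs TGGTC ✗; k=6: TTGTGG vs TGGTCA ✗.
Only k = 3 is perfect, so the longest perfect 3' overlap is 3.

Longest perfect overlap: 3 complementary base pairs; significant dimer risk (threshold 3).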